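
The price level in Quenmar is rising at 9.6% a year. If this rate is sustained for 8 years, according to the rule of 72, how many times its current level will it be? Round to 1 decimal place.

Doubles every ≈ 7.50 years (72/9.6).
8 years is 1.07 doublings; 2^1.07 ≈ 2.1×.

about 2.1 times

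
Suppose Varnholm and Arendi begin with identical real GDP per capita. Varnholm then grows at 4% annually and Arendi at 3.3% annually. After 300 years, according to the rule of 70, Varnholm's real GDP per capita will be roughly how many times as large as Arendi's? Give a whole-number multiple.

8 times

Varnholm pulls ahead at 0.7 pp per year, so the ratio doubles every 70/0.7 ≈ 100.00 years.
In 300 years that's 3.00 doublings: 2^3.00 ≈ 8.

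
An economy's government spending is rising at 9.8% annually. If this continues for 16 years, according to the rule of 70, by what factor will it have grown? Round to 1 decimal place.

Doubling time ≈ 70/9.8 = 7.14 years.
16 years / 7.14 ≈ 2.24 doublings → factor 2^2.24 ≈ 4.7.

approximately 4.7 times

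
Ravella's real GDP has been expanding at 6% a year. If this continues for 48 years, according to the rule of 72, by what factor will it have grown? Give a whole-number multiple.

roughly 16 times

At 6% one doubling takes ≈ 12.00 years; 48 years is 4 of them, so ×16.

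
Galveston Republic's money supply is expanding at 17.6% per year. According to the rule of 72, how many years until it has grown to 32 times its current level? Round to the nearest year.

≈ 20 years

At 17.6% it doubles every 72/17.6 ≈ 4.09 years.
32× is 5 doublings, so 5 × 4.09 ≈ 20 years.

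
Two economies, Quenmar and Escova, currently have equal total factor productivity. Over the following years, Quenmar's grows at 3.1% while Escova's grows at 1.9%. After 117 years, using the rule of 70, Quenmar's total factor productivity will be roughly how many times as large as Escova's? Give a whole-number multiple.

Quenmar pulls ahead at 1.2 pp per year, so the ratio doubles every 70/1.2 ≈ 58.33 years.
In 117 years that's 2.01 doublings: 2^2.01 ≈ 4.

around 4 times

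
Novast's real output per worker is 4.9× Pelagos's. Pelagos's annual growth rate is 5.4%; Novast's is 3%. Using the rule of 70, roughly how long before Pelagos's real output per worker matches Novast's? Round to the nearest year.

The growth-rate gap is 5.4% − 3% = 2.4 percentage points.
So the ratio between them halves every 70/2.4 ≈ 29.17 years.
A 4.9× gap takes log₂(4.9) ≈ 2.29 halvings to close: 2.29 × 29.17 ≈ 67 years.

about 67 years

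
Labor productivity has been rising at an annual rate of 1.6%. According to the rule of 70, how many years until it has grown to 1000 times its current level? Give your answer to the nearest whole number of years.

436 years

At 1.6% it doubles every 70/1.6 ≈ 43.75 years.
1000× is log₂ 1000 ≈ 9.97 doublings, so ≈ 9.97 × 43.75 = 436 years.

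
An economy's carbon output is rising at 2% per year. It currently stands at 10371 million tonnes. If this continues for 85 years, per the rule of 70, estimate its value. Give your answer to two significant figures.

approximately 56000 million tonnes

It doubles every 70/2 ≈ 35.00 years, so 85 years is 2.43 doublings.
2^2.43 ≈ 5.39; 10371 × 5.39 ≈ 56000 million tonnes.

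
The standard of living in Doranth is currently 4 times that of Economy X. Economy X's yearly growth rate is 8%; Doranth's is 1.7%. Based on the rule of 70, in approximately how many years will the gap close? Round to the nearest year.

Economy X gains on Doranth at 8% − 1.7% = 6.3 points a year.
At that relative rate the gap halves every 70/6.3 ≈ 11.11 years.
A 4 times gap closes after 2 halvings: 2 × 11.11 ≈ 22 years.

roughly 22 years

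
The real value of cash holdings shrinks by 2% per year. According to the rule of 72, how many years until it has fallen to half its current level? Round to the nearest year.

Falling at 2%, it halves about every 72/2 = 36.00 years.

around 36 years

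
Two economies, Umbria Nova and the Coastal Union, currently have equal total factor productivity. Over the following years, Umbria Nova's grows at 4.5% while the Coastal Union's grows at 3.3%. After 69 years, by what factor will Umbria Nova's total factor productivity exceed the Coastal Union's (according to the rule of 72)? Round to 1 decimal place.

roughly 2.2 times

Only the 1.2-point difference matters.
72/1.2 ≈ 60.00 years per doubling of the ratio; 69 years gives 1.15 doublings, so ≈ 2.2×.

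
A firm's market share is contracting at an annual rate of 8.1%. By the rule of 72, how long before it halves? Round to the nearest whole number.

Falling at 8.1%, it halves about every 72/8.1 = 8.89 years.

9 years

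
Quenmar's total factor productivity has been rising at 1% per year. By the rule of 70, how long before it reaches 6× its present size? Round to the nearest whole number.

about 181 years

Doubling time ≈ 70/1 = 70.00 years.
6× is log₂ 6 ≈ 2.58 doublings, so ≈ 2.58 × 70.00 = 181 years.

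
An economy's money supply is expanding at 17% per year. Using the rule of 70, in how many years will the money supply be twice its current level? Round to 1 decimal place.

≈ 4.1 years

At 17%, doubling takes about 70/17 = 4.12 years.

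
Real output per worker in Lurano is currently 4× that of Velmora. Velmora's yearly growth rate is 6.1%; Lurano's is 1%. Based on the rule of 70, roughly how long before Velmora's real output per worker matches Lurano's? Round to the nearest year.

≈ 27 years

Velmora gains on Lurano at 6.1% − 1% = 5.1 points a year.
At that relative rate the gap halves every 70/5.1 ≈ 13.73 years.
A 4× gap closes after 2 halvings: 2 × 13.73 ≈ 27 years.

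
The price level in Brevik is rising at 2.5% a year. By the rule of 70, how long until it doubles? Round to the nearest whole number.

Doubling time ≈ 70 / 2.5 = 28.00 years.

around 28 years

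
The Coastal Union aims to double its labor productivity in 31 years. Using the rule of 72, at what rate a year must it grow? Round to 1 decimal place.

about 2.3%

72 / 31 ≈ 2.32, so about 2.3% a year.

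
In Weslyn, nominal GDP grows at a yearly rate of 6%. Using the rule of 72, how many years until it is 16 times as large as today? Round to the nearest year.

48 years

Doubling time ≈ 72/6 = 12.00 years.
Getting to 16× needs 4 doublings: 4 × 12.00 ≈ 48 years.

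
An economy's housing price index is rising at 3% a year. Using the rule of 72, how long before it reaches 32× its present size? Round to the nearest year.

roughly 120 years

One doubling takes 72/3 = 24.00 years.
32 = 2^5, so 5 doublings → 120 years.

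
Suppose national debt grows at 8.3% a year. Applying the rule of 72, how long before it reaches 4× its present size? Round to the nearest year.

At 8.3% it doubles every 72/8.3 ≈ 8.67 years.
4× is 2 doublings, so 2 × 8.67 ≈ 17 years.

approximately 17 years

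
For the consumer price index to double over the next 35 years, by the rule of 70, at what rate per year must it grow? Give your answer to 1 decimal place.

≈ 2.0%

70 / 35 ≈ 2.00, so about 2.0% per year.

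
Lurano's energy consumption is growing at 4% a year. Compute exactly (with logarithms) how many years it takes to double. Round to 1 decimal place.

t = ln(2) / ln(1 + 0.04) = 0.6931 / 0.039221 ≈ 17.67.

17.7 years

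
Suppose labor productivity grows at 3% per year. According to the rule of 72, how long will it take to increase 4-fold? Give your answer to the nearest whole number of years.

≈ 48 years

At 3% it doubles every 72/3 ≈ 24.00 years.
4 = 2^2, so 2 doublings → 48 years.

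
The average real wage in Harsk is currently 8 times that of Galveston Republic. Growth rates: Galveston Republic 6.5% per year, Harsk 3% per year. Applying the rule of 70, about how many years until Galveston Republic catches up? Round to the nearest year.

roughly 60 years

What matters is the difference: 3.5 pp.
Rule of 70 on the gap: the ratio halves every 70/3.5 ≈ 20.00 years.
An 8 times gap closes after 3 halvings: 3 × 20.00 ≈ 60 years.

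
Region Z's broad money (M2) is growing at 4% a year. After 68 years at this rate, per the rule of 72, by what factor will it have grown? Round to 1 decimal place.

Doubles every ≈ 18.00 years (72/4).
68 years is 3.78 doublings; 2^3.78 ≈ 13.7×.

approximately 13.7 times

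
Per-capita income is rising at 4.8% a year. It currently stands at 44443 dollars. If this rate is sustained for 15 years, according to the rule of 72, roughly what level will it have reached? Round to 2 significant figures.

Doubling time ≈ 72/4.8 = 15.00 years.
15 years is 15/15.00 ≈ 1.00 doublings, a factor of 2^1.00 ≈ 2.00.
44443 × 2.00 ≈ 89000 dollars.

about 89000 dollars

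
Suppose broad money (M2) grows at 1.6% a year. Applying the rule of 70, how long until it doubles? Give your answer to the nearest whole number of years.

At 1.6%, doubling takes about 70/1.6 = 43.75 years.

approximately 44 years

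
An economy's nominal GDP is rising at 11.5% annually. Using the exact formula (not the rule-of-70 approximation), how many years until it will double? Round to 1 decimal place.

6.4 years

t = ln(2) / ln(1 + 0.115) = 0.6931 / 0.108854 ≈ 6.37.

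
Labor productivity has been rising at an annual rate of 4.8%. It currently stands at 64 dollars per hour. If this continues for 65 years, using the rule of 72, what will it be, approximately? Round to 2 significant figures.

around 1300 dollars per hour

It doubles every 72/4.8 ≈ 15.00 years, so 65 years is 4.33 doublings.
2^4.33 ≈ 20.11; 64 × 20.11 ≈ 1300 dollars per hour.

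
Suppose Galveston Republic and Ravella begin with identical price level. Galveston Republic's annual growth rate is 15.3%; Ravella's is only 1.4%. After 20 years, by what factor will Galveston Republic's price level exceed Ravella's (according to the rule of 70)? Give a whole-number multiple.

approximately 16 times

Rate gap = 15.3% − 1.4% = 13.9 points.
The ratio doubles every 70/13.9 ≈ 5.04 years.
20/5.04 ≈ 3.97 doublings → ratio ≈ 2^3.97 ≈ 16.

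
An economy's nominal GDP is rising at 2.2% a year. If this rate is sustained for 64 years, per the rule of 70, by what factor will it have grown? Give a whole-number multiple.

4 times

Doubling time ≈ 70/2.2 = 31.82 years.
64/31.82 ≈ 2 doublings, so about 2^2 = 4×.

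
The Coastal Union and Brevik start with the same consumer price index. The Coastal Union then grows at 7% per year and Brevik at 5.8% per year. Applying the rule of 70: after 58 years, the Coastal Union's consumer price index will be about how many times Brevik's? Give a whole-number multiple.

≈ 2 times

Only the 1.2-point difference matters.
70/1.2 ≈ 58.33 years per doubling of the ratio; 58 years gives 0.99 doublings, so ≈ 2×.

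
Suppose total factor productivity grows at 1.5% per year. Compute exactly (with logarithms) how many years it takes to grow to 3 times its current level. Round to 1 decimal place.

73.8 years

t = ln(3) / ln(1 + 0.015) = 1.0986 / 0.014889 ≈ 73.79.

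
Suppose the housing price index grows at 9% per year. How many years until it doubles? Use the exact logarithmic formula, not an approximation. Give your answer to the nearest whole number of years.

8 years

t = ln(2) / ln(1 + 0.09) = 0.6931 / 0.086178 ≈ 8.04.
≈ 8 years.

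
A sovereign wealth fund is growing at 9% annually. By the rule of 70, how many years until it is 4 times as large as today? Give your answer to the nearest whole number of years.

roughly 16 years

One doubling takes 70/9 = 7.78 years.
4 = 2^2, so 2 doublings → 16 years.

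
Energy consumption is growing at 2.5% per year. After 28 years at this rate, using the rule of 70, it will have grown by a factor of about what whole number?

At 2.5% one doubling takes ≈ 28.00 years; 28 years is 1 of them, so ×2.

about 2 times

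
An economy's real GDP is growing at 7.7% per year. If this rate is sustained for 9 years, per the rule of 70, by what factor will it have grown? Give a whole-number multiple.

around 2 times

At 7.7% one doubling takes ≈ 9.09 years; 9 years is 1 of them, so ×2.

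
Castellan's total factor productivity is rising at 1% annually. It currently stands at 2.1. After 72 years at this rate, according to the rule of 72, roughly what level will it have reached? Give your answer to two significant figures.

≈ 4.2

It doubles every 72/1 ≈ 72.00 years, so 72 years is 1.00 doublings.
2^1.00 ≈ 2.00; 2.1 × 2.00 ≈ 4.2.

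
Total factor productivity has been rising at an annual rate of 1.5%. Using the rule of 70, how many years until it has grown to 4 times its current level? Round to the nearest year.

At 1.5% it doubles every 70/1.5 ≈ 46.67 years.
4× is 2 doublings, so 2 × 46.67 ≈ 93 years.

≈ 93 years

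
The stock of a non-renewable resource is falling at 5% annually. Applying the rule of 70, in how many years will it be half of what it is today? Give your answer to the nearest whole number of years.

around 14 years

Halving time ≈ 70 / 5 = 14.00 → 14 years.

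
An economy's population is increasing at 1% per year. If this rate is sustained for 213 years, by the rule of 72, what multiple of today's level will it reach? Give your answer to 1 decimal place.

7.8 times

Doubles every ≈ 72.00 years (72/1).
213 years is 2.96 doublings; 2^2.96 ≈ 7.8×.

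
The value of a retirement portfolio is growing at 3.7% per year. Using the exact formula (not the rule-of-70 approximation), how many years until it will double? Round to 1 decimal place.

t = ln(2) / ln(1 + 0.037) = 0.6931 / 0.036332 ≈ 19.08.

19.1 years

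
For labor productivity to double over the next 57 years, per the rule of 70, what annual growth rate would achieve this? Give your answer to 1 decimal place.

1.2% annually

70 / 57 ≈ 1.23, so about 1.2% annually.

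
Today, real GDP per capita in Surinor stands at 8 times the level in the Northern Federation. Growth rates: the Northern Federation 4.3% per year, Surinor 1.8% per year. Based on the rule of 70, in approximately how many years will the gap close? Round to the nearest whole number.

≈ 84 years

The growth-rate gap is 4.3% − 1.8% = 2.5 percentage points.
So the ratio between them halves every 70/2.5 ≈ 28.00 years.
An 8 times gap closes after 3 halvings: 3 × 28.00 ≈ 84 years.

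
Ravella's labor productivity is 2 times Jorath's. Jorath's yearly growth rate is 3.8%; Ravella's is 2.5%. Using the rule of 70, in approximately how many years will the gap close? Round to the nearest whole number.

approximately 54 years

Jorath gains on Ravella at 3.8% − 2.5% = 1.3 points a year.
At that relative rate the gap halves every 70/1.3 ≈ 53.85 years.
A 2 times gap closes after 1 halving: 1 × 53.85 ≈ 54 years.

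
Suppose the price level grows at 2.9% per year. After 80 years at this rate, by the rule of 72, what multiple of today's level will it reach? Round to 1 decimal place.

≈ 9.3 times

Doubling time ≈ 72/2.9 = 24.83 years.
80 years / 24.83 ≈ 3.22 doublings → factor 2^3.22 ≈ 9.3.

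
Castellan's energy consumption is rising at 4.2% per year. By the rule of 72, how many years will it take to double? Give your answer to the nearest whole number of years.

At 4.2%, doubling takes about 72/4.2 = 17.14 years.

approximately 17 years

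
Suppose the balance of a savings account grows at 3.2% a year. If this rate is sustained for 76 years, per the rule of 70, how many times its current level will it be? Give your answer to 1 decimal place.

Doubles every ≈ 21.88 years (70/3.2).
76 years is 3.47 doublings; 2^3.47 ≈ 11.1×.

about 11.1 times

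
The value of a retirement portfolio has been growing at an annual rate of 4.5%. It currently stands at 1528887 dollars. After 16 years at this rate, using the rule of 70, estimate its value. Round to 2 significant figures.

Doubling time ≈ 70/4.5 = 15.56 years.
16 years is 16/15.56 ≈ 1.03 doublings, a factor of 2^1.03 ≈ 2.04.
1528887 × 2.04 ≈ 3100000 dollars.

roughly 3100000 dollars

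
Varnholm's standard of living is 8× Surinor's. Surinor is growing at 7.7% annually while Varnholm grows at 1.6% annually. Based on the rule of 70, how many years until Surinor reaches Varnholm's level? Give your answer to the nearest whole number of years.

34 years

The growth-rate gap is 7.7% − 1.6% = 6.1 percentage points.
So the ratio between them halves every 70/6.1 ≈ 11.48 years.
An 8× gap closes after 3 halvings: 3 × 11.48 ≈ 34 years.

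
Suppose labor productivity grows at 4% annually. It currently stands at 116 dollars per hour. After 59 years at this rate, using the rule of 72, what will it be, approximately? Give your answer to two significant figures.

≈ 1100 dollars per hour

It doubles every 72/4 ≈ 18.00 years, so 59 years is 3.28 doublings.
2^3.28 ≈ 9.71; 116 × 9.71 ≈ 1100 dollars per hour.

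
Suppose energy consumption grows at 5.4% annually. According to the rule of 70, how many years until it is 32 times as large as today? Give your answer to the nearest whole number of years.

≈ 65 years

At 5.4% it doubles every 70/5.4 ≈ 12.96 years.
32× is 5 doublings, so 5 × 12.96 ≈ 65 years.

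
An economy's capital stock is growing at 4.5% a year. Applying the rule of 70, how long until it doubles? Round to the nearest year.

≈ 16 years

At 4.5%, doubling takes about 70/4.5 = 15.56 years.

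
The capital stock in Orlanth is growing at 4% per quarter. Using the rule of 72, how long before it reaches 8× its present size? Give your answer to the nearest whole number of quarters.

Doubling time ≈ 72/4 = 18.00 quarters.
Getting to 8× needs 3 doublings: 3 × 18.00 ≈ 54 quarters.

around 54 quarters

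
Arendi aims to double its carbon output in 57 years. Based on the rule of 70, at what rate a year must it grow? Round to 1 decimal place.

≈ 1.2%

70 / 57 ≈ 1.23, so about 1.2% a year.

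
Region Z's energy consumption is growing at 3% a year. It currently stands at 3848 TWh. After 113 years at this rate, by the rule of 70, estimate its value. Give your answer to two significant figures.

around 110000 TWh

It doubles every 70/3 ≈ 23.33 years, so 113 years is 4.84 doublings.
2^4.84 ≈ 28.64; 3848 × 28.64 ≈ 110000 TWh.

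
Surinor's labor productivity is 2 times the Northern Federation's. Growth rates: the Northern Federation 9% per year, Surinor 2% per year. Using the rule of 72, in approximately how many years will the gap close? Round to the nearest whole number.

What matters is the difference: 7 pp.
Rule of 72 on the gap: the ratio halves every 72/7 ≈ 10.29 years.
A 2 times gap closes after 1 halving: 1 × 10.29 ≈ 10 years.

10 years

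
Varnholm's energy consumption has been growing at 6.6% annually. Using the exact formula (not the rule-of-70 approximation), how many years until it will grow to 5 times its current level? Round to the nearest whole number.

t = ln(5) / ln(1 + 0.066) = 1.6094 / 0.063913 ≈ 25.18.
≈ 25 years.

25 years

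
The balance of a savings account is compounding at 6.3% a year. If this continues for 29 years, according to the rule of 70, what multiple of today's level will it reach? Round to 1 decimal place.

about 6.1 times

Doubling time ≈ 70/6.3 = 11.11 years.
29 years / 11.11 ≈ 2.61 doublings → factor 2^2.61 ≈ 6.1.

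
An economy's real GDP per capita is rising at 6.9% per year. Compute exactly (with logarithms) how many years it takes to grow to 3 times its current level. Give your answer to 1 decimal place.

16.5 years

t = ln(3) / ln(1 + 0.069) = 1.0986 / 0.066724 ≈ 16.46.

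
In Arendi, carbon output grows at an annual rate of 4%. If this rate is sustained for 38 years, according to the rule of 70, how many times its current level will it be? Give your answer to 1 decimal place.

Doubling time ≈ 70/4 = 17.50 years.
38 years / 17.50 ≈ 2.17 doublings → factor 2^2.17 ≈ 4.5.

around 4.5 times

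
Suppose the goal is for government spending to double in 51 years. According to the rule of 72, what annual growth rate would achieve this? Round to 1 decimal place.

72 / 51 ≈ 1.41, so about 1.4% a year.

around 1.4%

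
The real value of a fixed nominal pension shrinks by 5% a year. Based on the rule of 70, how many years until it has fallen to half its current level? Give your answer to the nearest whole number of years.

Halving time ≈ 70 / 5 = 14.00 → 14 years.

14 years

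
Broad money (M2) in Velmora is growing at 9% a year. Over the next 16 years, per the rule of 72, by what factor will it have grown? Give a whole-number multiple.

4 times

72/9 ≈ 8.00 years per doubling.
16 years fits 2 doublings: 2^2 = 4.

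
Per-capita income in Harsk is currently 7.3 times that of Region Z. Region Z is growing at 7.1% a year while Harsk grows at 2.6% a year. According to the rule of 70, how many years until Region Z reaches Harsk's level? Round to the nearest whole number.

≈ 45 years

The growth-rate gap is 7.1% − 2.6% = 4.5 percentage points.
So the ratio between them halves every 70/4.5 ≈ 15.56 years.
A 7.3 times gap takes log₂(7.3) ≈ 2.87 halvings to close: 2.87 × 15.56 ≈ 45 years.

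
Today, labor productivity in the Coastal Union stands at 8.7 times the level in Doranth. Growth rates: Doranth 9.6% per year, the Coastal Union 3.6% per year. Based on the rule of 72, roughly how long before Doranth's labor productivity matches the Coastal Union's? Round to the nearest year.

What matters is the difference: 6 pp.
Rule of 72 on the gap: the ratio halves every 72/6 ≈ 12.00 years.
An 8.7 times gap takes log₂(8.7) ≈ 3.12 halvings to close: 3.12 × 12.00 ≈ 37 years.

approximately 37 years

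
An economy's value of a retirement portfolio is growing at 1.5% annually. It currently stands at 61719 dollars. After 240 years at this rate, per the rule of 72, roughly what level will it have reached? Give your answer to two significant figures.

Doubling time ≈ 72/1.5 = 48.00 years.
240 years is 240/48.00 ≈ 5.00 doublings, a factor of 2^5.00 ≈ 32.00.
61719 × 32.00 ≈ 2000000 dollars.

roughly 2000000 dollars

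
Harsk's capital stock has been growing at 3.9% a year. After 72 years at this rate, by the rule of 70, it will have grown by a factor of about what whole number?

70/3.9 ≈ 17.95 years per doubling.
72 years fits 4 doublings: 2^4 = 16.

approximately 16 times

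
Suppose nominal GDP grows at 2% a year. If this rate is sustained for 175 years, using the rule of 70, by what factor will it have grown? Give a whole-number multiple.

approximately 32 times

Doubling time ≈ 70/2 = 35.00 years.
175/35.00 ≈ 5 doublings, so about 2^5 = 32×.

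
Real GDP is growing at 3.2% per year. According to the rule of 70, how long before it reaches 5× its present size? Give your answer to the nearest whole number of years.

≈ 51 years

One doubling takes 70/3.2 = 21.88 years.
Reaching 5× takes log₂(5) ≈ 2.32 doublings.
2.32 × 21.88 ≈ 51 years.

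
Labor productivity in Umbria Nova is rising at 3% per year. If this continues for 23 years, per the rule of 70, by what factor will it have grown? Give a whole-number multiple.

2 times

70/3 ≈ 23.33 years per doubling.
23 years fits 1 doubling: 2^1 = 2.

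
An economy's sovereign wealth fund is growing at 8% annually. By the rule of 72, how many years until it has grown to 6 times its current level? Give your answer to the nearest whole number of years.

about 23 years

Doubling time ≈ 72/8 = 9.00 years.
Reaching 6× takes log₂(6) ≈ 2.58 doublings.
2.58 × 9.00 ≈ 23 years.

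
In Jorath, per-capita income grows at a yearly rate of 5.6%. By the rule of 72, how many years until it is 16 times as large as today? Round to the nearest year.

around 51 years

One doubling takes 72/5.6 = 12.86 years.
16× is 4 doublings, so 4 × 12.86 ≈ 51 years.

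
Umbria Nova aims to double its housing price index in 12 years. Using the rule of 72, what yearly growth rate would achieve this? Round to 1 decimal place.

72 / 12 ≈ 6.00, so about 6.0% per year.

approximately 6.0%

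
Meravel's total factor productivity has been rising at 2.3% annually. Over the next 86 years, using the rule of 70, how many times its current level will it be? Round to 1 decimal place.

Doubles every ≈ 30.43 years (70/2.3).
86 years is 2.83 doublings; 2^2.83 ≈ 7.1×.

approximately 7.1 times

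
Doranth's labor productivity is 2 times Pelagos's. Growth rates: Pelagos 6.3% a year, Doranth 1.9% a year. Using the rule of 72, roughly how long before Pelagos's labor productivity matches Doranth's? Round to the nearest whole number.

What matters is the difference: 4.4 pp.
Rule of 72 on the gap: the ratio halves every 72/4.4 ≈ 16.36 years.
A 2 times gap closes after 1 halving: 1 × 16.36 ≈ 16 years.

approximately 16 years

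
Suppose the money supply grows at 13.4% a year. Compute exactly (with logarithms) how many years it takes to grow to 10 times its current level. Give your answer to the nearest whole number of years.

18 years

t = ln(10) / ln(1 + 0.134) = 2.3026 / 0.125751 ≈ 18.31.
≈ 18 years.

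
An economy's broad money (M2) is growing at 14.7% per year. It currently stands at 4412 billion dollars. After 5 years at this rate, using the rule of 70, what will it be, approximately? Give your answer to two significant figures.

Doubling time ≈ 70/14.7 = 4.76 years.
5 years is 5/4.76 ≈ 1.05 doublings, a factor of 2^1.05 ≈ 2.07.
4412 × 2.07 ≈ 9100 billion dollars.

9100 billion dollars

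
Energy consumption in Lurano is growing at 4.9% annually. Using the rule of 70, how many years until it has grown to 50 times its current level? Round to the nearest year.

around 81 years

One doubling takes 70/4.9 = 14.29 years.
50× is log₂ 50 ≈ 5.64 doublings, so ≈ 5.64 × 14.29 = 81 years.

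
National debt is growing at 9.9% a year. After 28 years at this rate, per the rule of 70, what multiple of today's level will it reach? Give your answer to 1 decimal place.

15.6 times

Doubles every ≈ 7.07 years (70/9.9).
28 years is 3.96 doublings; 2^3.96 ≈ 15.6×.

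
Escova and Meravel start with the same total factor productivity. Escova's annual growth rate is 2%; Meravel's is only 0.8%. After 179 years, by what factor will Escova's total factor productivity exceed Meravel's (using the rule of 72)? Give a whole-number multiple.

about 8 times

Rate gap = 2% − 0.8% = 1.2 points.
The ratio doubles every 72/1.2 ≈ 60.00 years.
179/60.00 ≈ 2.98 doublings → ratio ≈ 2^2.98 ≈ 8.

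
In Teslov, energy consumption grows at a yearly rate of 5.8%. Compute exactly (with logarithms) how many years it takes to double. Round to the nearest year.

12 years

t = ln(2) / ln(1 + 0.058) = 0.6931 / 0.056380 ≈ 12.29.
≈ 12 years.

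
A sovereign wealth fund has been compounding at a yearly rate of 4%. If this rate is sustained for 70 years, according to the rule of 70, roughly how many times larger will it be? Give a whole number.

At 4% one doubling takes ≈ 17.50 years; 70 years is 4 of them, so ×16.

approximately 16 times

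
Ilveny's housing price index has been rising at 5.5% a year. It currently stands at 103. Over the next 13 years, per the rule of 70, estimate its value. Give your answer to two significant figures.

It doubles every 70/5.5 ≈ 12.73 years, so 13 years is 1.02 doublings.
2^1.02 ≈ 2.03; 103 × 2.03 ≈ 210.

roughly 210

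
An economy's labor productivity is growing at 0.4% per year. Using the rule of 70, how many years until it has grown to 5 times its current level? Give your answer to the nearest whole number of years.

around 406 years

Doubling time ≈ 70/0.4 = 175.00 years.
Reaching 5× takes log₂(5) ≈ 2.32 doublings.
2.32 × 175.00 ≈ 406 years.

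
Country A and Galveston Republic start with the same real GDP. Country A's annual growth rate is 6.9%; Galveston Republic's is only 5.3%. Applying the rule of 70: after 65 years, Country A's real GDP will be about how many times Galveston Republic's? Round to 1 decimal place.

roughly 2.8 times

Only the 1.6-point difference matters.
70/1.6 ≈ 43.75 years per doubling of the ratio; 65 years gives 1.49 doublings, so ≈ 2.8×.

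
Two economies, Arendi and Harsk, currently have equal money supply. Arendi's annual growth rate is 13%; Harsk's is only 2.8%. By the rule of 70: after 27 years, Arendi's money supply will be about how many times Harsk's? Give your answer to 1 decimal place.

Only the 10.2-point difference matters.
70/10.2 ≈ 6.86 years per doubling of the ratio; 27 years gives 3.94 doublings, so ≈ 15.3×.

15.3 times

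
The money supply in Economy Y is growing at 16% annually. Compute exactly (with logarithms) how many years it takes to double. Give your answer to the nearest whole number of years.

5 years

t = ln(2) / ln(1 + 0.16) = 0.6931 / 0.148420 ≈ 4.67.
≈ 5 years.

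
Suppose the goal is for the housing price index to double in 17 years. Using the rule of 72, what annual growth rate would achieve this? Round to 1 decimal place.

around 4.2%

72 / 17 ≈ 4.24, so about 4.2% annually.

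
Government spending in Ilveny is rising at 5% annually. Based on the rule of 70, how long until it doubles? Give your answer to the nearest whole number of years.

approximately 14 years

At 5%, doubling takes about 70/5 = 14.00 years.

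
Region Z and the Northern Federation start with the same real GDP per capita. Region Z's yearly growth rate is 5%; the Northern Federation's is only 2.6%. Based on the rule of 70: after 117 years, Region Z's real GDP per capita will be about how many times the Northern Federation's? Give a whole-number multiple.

approximately 16 times

Region Z pulls ahead at 2.4 pp per year, so the ratio doubles every 70/2.4 ≈ 29.17 years.
In 117 years that's 4.01 doublings: 2^4.01 ≈ 16.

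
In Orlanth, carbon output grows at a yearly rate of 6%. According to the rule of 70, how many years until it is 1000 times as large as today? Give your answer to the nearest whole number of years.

Doubling time ≈ 70/6 = 11.67 years.
Reaching 1000× takes log₂(1000) ≈ 9.97 doublings.
9.97 × 11.67 ≈ 116 years.

approximately 116 years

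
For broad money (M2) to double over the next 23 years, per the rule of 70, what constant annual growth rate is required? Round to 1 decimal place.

70 / 23 ≈ 3.04, so about 3.0% annually.

3.0%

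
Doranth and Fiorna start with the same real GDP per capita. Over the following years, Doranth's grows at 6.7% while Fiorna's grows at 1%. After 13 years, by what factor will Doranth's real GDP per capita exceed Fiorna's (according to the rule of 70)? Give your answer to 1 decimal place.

Rate gap = 6.7% − 1% = 5.7 points.
The ratio doubles every 70/5.7 ≈ 12.28 years.
13/12.28 ≈ 1.06 doublings → ratio ≈ 2^1.06 ≈ 2.1.

approximately 2.1 times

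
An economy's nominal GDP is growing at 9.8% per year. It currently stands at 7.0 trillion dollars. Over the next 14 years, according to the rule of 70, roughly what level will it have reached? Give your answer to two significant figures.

It doubles every 70/9.8 ≈ 7.14 years, so 14 years is 1.96 doublings.
2^1.96 ≈ 3.89; 7.0 × 3.89 ≈ 27 trillion dollars.

around 27 trillion dollars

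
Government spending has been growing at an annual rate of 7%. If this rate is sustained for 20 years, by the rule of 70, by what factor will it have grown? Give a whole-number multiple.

At 7% one doubling takes ≈ 10.00 years; 20 years is 2 of them, so ×4.

about 4 times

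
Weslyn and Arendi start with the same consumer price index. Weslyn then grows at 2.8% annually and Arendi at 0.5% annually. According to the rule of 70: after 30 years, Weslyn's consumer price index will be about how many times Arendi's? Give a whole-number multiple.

2 times

Rate gap = 2.8% − 0.5% = 2.3 points.
The ratio doubles every 70/2.3 ≈ 30.43 years.
30/30.43 ≈ 0.99 doublings → ratio ≈ 2^0.99 ≈ 2.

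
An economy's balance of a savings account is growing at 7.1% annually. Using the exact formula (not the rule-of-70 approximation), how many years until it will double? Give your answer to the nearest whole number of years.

t = ln(2) / ln(1 + 0.071) = 0.6931 / 0.068593 ≈ 10.10.
≈ 10 years.

10 years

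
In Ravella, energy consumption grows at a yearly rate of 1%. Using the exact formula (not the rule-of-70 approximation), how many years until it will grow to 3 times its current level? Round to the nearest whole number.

110 years

t = ln(3) / ln(1 + 0.01) = 1.0986 / 0.009950 ≈ 110.41.
≈ 110 years.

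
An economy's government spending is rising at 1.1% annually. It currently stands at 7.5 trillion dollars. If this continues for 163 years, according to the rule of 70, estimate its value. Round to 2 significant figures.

It doubles every 70/1.1 ≈ 63.64 years, so 163 years is 2.56 doublings.
2^2.56 ≈ 5.90; 7.5 × 5.90 ≈ 44 trillion dollars.

approximately 44 trillion dollars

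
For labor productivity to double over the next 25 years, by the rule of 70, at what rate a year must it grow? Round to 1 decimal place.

around 2.8% a year

70 / 25 ≈ 2.80, so about 2.8% a year.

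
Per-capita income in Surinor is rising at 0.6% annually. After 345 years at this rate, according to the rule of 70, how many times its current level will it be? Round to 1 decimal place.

Doubling time ≈ 70/0.6 = 116.67 years.
345 years / 116.67 ≈ 2.96 doublings → factor 2^2.96 ≈ 7.8.

7.8 times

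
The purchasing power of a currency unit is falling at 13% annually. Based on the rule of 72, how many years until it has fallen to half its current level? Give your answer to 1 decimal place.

roughly 5.5 years

The rule works in reverse for decay: 72/13 ≈ 5.54 years to halve.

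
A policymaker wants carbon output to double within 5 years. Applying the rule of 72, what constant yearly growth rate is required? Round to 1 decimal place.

about 14.4%

72 / 5 ≈ 14.40, so about 14.4% per year.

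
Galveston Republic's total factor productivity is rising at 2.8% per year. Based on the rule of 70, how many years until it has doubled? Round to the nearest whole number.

around 25 years

At 2.8%, doubling takes about 70/2.8 = 25.00 years.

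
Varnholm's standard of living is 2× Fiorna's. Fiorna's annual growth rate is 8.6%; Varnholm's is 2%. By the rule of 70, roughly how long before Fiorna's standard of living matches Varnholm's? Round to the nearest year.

11 years

What matters is the difference: 6.6 pp.
Rule of 70 on the gap: the ratio halves every 70/6.6 ≈ 10.61 years.
A 2× gap closes after 1 halving: 1 × 10.61 ≈ 11 years.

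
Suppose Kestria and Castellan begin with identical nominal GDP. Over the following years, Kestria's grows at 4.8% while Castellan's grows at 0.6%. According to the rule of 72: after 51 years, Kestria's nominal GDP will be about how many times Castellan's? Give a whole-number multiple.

8 times

Kestria pulls ahead at 4.2 pp per year, so the ratio doubles every 72/4.2 ≈ 17.14 years.
In 51 years that's 2.98 doublings: 2^2.98 ≈ 8.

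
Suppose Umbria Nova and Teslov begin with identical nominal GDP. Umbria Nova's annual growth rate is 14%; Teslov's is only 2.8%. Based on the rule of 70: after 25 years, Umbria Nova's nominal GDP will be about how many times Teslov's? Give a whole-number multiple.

roughly 16 times

Umbria Nova pulls ahead at 11.2 pp per year, so the ratio doubles every 70/11.2 ≈ 6.25 years.
In 25 years that's 4.00 doublings: 2^4.00 ≈ 16.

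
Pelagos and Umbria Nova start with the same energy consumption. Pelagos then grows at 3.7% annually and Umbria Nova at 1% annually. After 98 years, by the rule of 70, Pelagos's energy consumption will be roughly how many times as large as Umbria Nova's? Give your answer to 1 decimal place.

Rate gap = 3.7% − 1% = 2.7 points.
The ratio doubles every 70/2.7 ≈ 25.93 years.
98/25.93 ≈ 3.78 doublings → ratio ≈ 2^3.78 ≈ 13.7.

≈ 13.7 times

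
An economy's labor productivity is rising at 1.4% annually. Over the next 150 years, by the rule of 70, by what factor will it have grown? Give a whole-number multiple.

≈ 8 times

At 1.4% one doubling takes ≈ 50.00 years; 150 years is 3 of them, so ×8.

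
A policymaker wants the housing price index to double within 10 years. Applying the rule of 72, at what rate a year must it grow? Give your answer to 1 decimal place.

72 / 10 ≈ 7.20, so about 7.2% a year.

7.2%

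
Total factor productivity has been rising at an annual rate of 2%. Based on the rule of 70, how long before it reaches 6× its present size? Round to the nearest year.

One doubling takes 70/2 = 35.00 years.
Reaching 6× takes log₂(6) ≈ 2.58 doublings.
2.58 × 35.00 ≈ 90 years.

approximately 90 years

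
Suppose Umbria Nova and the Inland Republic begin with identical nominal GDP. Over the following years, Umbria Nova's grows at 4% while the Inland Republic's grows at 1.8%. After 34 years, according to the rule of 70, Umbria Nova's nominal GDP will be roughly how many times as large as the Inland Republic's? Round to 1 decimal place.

Rate gap = 4% − 1.8% = 2.2 points.
The ratio doubles every 70/2.2 ≈ 31.82 years.
34/31.82 ≈ 1.07 doublings → ratio ≈ 2^1.07 ≈ 2.1.

2.1 times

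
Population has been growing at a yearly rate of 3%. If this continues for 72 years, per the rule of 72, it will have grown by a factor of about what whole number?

about 8 times

At 3% one doubling takes ≈ 24.00 years; 72 years is 3 of them, so ×8.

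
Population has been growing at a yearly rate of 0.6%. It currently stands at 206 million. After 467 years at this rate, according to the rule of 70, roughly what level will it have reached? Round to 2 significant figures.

about 3300 million

Doubling time ≈ 70/0.6 = 116.67 years.
467 years is 467/116.67 ≈ 4.00 doublings, a factor of 2^4.00 ≈ 16.00.
206 × 16.00 ≈ 3300 million.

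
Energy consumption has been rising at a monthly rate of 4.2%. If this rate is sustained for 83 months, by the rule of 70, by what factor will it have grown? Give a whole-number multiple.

about 32 times

Doubling time ≈ 70/4.2 = 16.67 months.
83/16.67 ≈ 5 doublings, so about 2^5 = 32×.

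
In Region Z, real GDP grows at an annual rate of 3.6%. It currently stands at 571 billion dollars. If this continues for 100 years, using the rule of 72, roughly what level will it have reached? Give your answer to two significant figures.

Doubling time ≈ 72/3.6 = 20.00 years.
100 years is 100/20.00 ≈ 5.00 doublings, a factor of 2^5.00 ≈ 32.00.
571 × 32.00 ≈ 18000 billion dollars.

around 18000 billion dollars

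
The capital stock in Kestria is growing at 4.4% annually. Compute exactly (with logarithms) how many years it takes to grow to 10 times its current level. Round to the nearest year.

t = ln(10) / ln(1 + 0.044) = 2.3026 / 0.043059 ≈ 53.48.
≈ 53 years.

53 years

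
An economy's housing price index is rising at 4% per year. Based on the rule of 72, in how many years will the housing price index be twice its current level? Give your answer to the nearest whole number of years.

roughly 18 years

At 4%, doubling takes about 72/4 = 18.00 years.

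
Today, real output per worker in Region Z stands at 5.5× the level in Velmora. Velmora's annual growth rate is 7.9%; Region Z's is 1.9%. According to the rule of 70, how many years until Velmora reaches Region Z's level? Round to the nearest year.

Velmora gains on Region Z at 7.9% − 1.9% = 6 points a year.
At that relative rate the gap halves every 70/6 ≈ 11.67 years.
A 5.5× gap takes log₂(5.5) ≈ 2.46 halvings to close: 2.46 × 11.67 ≈ 29 years.

roughly 29 years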